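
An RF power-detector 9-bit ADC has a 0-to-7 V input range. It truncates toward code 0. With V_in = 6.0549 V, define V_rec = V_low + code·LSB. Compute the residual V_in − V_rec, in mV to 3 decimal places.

11.931 mV

LSB = 7/2^9 = 13.672 mV.
Scaled input = 442.8727 LSBs, so code = 442.
Reconstructed: 6.0429688 V.
Error = 6.0549 − 6.0429688 = 0.0119312 V = 11.931 mV.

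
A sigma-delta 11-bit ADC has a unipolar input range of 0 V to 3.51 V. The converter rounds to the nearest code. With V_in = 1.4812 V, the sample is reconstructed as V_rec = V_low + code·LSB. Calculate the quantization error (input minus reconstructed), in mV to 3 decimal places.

0.419 mV

One LSB is 3.51 V / 2048 = 1.714 mV.
(1.4812 − 0)/0.00171387 = 864.2443; round gives code 864.
V_rec = 0 + 864·0.00171387 = 1.4807812 V.
V_in − V_rec = 0.00041875 V = 0.419 mV.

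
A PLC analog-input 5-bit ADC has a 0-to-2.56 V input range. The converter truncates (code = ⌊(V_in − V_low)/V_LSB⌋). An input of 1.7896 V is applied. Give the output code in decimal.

code 22

LSB = 2.56 V / 32 = 80.000 mV.
(1.7896 − 0) / 0.08 = 22.370 LSBs.
⌊·⌋(22.370) = 22.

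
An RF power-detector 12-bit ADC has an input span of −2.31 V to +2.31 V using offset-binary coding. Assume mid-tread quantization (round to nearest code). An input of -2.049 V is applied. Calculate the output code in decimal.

Full-scale span = 4.62 V; LSB = 4.62/2^12 = 1.128 mV.
(-2.049 − (−2.31)) / 0.00112793 = 231.397 LSBs.
round(231.397) = 231.

code 231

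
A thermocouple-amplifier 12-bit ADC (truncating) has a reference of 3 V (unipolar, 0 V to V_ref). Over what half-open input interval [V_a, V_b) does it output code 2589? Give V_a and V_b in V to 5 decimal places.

LSB = 3/2^12 = 0.732 mV.
V_a = V_low + 2589·LSB = 1.89624 V; V_b = V_low + 2590·LSB = 1.89697 V.

[1.89624 V, 1.89697 V)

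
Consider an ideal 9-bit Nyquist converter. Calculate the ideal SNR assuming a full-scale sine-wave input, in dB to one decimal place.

SNR ≈ 6.02·N + 1.76 dB = 6.02·9 + 1.76 = 55.94 dB.

55.9 dB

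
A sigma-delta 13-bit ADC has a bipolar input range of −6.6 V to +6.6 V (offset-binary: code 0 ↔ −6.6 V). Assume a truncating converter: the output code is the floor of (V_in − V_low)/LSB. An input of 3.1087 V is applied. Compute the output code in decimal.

LSB = 13.2 V / 8192 = 1.611 mV.
(3.1087 − (−6.6)) / 0.00161133 = 6025.278 LSBs.
⌊·⌋(6025.278) = 6025.

code 6025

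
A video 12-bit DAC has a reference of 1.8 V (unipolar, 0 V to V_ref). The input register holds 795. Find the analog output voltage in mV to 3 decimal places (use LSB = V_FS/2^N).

349.365 mV

LSB = 1.8 V / 2^12 = 439.45 µV.
V_out = 0 + 795 × 0.000439453 V = 0.349365 V.
= 349.365 mV.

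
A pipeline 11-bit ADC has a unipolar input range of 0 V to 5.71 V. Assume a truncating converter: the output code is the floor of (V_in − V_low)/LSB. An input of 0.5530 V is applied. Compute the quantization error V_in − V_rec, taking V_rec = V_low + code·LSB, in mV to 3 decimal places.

0.959 mV

LSB = 5.71/2^11 = 2.788 mV.
(V_in − V_low)/LSB = (0.5530 − 0)/0.00278809 = 198.3440 → code 198 (floor).
Reconstructed: 0.55204102 V.
Difference: 0.000958984 V → 0.959 mV.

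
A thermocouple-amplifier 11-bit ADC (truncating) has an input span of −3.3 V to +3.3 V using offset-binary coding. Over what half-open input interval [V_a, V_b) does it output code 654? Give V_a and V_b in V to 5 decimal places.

LSB = 6.6/2^11 = 3.223 mV.
V_a = V_low + 654·LSB = -1.19238 V; V_b = V_low + 655·LSB = -1.18916 V.

[-1.19238 V, -1.18916 V)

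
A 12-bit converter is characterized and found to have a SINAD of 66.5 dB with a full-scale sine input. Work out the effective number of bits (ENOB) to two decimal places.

ENOB = (SINAD − 1.76) / 6.02 = (66.5 − 1.76)/6.02 = 10.754.

10.75 bits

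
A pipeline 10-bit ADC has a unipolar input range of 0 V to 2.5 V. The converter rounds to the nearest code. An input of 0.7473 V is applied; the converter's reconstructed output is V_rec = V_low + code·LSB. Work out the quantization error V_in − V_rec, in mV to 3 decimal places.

LSB = 2.5/2^10 = 2.441 mV.
Scaled input = 306.0941 LSBs, so code = 306.
Reconstructed: 0.74707031 V.
V_in − V_rec = 0.000229687 V = 0.230 mV.

0.230 mV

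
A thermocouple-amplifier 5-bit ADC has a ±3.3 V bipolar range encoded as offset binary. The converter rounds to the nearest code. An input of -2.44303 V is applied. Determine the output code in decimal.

LSB = 6.6 V / 32 = 206.250 mV.
(-2.44303 − (−3.3)) / 0.20625 = 4.155 LSBs.
round(4.155) = 4.

code 4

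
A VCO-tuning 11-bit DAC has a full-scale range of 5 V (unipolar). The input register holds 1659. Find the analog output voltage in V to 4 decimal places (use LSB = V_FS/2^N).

4.0503 V

LSB = 5 V / 2^11 = 2.441 mV.
V_out = 0 + 1659 × 0.00244141 V = 4.05029 V.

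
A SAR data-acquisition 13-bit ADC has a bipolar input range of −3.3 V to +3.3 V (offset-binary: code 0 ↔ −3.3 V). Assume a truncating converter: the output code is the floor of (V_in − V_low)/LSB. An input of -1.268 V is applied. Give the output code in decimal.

Full-scale span = 6.6 V; LSB = 6.6/2^13 = 0.806 mV.
(-1.268 − (−3.3)) / 0.000805664 = 2522.143 LSBs.
So the output code is 2522.

code 2522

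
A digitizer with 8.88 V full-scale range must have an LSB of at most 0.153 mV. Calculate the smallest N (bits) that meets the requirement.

16 bits

Number of steps required ≥ 8.88 V / 0.153 mV = 58039.22.
Need 2^N ≥ 58039.22; 2^15 = 32768, 2^16 = 65536.
Minimum N = 16.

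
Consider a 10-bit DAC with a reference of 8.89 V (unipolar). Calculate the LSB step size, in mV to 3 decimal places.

8.682 mV

Full-scale span = 8.89 V.
LSB = 8.89 / 2^10 = 8.89 / 1024 = 0.00868164 V = 8.682 mV.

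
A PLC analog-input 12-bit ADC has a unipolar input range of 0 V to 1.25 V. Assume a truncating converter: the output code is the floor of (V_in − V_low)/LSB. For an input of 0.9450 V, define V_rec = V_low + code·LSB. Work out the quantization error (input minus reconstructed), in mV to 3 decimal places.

LSB = 1.25/2^12 = 305.18 µV.
Scaled input = 3096.5760 LSBs, so code = 3096.
V_rec = 0 + 3096·0.000305176 = 0.94482422 V.
Error = 0.9450 − 0.94482422 = 0.000175781 V = 0.176 mV.

0.176 mV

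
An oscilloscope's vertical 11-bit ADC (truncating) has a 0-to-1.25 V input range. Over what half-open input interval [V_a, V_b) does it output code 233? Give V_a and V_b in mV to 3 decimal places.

LSB = 1.25/2^11 = 0.610 mV.
V_a = V_low + 233·LSB = 0.142212 V; V_b = V_low + 234·LSB = 0.142822 V.

[142.212 mV, 142.822 mV)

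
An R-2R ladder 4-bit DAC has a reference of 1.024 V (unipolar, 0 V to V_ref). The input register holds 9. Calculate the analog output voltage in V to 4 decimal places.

LSB = 1.024 V / 2^4 = 64.000 mV.
V_out = 0 + 9 × 0.064 V = 0.576 V.

0.5760 V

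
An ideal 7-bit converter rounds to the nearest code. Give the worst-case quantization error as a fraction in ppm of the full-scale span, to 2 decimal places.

Rounding → worst-case error = ½ LSB = V_FS/2^8, so 1e+06/256 = 3906.25 ppm of full scale.

3906.25 ppm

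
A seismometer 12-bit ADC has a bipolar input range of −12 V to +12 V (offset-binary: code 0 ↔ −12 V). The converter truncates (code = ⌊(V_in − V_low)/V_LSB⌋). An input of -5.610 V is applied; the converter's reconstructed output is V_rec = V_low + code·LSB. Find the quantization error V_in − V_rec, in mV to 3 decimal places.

3.281 mV

Step size: 24 V ÷ 2^12 = 5.859 mV.
(V_in − V_low)/LSB = (-5.610 − (−12))/0.00585938 = 1090.5600 → code 1090 (floor).
Reconstructed: -5.6132812 V.
V_in − V_rec = 0.00328125 V = 3.281 mV.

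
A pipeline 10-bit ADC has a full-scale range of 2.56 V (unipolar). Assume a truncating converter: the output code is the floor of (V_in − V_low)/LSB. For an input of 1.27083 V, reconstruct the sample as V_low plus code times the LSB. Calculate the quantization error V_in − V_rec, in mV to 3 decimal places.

Step size: 2.56 V ÷ 2^10 = 2.500 mV.
(1.27083 − 0)/0.0025 = 508.3320; ⌊·⌋ gives code 508.
Code 508 maps back to 0 + 508×0.0025 V = 1.27 V.
Difference: 0.00083 V → 0.830 mV.

0.830 mV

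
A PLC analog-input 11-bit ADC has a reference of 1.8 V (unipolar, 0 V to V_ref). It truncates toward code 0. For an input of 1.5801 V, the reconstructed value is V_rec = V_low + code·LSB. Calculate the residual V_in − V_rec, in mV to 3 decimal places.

LSB = 1.8/2^11 = 0.879 mV.
(1.5801 − 0)/0.000878906 = 1797.8027; ⌊·⌋ gives code 1797.
Reconstructed: 1.5793945 V.
V_in − V_rec = 0.000705469 V = 0.705 mV.

0.705 mV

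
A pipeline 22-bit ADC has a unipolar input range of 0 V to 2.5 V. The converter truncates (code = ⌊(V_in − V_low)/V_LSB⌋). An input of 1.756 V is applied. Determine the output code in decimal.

Full-scale span = 2.5 V; LSB = 2.5/2^22 = 0.60 µV.
Input sits at 2946079.130 steps above V_low.
⌊·⌋(2946079.130) = 2946079.

code 2946079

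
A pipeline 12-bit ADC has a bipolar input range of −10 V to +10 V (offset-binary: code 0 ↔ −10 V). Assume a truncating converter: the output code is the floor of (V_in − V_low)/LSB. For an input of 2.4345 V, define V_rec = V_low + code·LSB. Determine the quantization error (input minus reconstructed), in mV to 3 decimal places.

One LSB is 20 V / 4096 = 4.883 mV.
(V_in − V_low)/LSB = (2.4345 − (−10))/0.00488281 = 2546.5856 → code 2546 (floor).
Code 2546 maps back to (−10) + 2546×0.00488281 V = 2.4316406 V.
Difference: 0.00285937 V → 2.859 mV.

2.859 mV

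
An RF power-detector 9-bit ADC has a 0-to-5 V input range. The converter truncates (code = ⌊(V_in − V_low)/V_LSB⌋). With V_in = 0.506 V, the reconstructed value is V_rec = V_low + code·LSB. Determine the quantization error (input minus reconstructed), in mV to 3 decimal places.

7.953 mV

Step size: 5 V ÷ 2^9 = 9.766 mV.
(0.506 − 0)/0.00976562 = 51.8144; ⌊·⌋ gives code 51.
Code 51 maps back to 0 + 51×0.00976562 V = 0.49804688 V.
V_in − V_rec = 0.00795313 V = 7.953 mV.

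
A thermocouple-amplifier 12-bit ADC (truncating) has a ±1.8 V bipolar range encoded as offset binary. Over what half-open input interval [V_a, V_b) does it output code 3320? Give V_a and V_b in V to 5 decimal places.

[1.11797 V, 1.11885 V)

LSB = 3.6/2^12 = 0.879 mV.
V_a = V_low + 3320·LSB = 1.11797 V; V_b = V_low + 3321·LSB = 1.11885 V.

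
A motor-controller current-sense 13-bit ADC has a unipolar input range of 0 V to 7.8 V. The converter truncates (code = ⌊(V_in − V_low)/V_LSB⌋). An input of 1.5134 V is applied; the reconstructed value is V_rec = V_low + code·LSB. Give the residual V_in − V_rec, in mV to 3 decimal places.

0.436 mV

LSB = 7.8/2^13 = 0.952 mV.
(1.5134 − 0)/0.000952148 = 1589.4581; ⌊·⌋ gives code 1589.
Code 1589 maps back to 0 + 1589×0.000952148 V = 1.5129639 V.
Difference: 0.000436133 V → 0.436 mV.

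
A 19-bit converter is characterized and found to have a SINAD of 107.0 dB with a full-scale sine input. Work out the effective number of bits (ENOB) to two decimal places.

17.48 bits

ENOB = (SINAD − 1.76) / 6.02 = (107.0 − 1.76)/6.02 = 17.482.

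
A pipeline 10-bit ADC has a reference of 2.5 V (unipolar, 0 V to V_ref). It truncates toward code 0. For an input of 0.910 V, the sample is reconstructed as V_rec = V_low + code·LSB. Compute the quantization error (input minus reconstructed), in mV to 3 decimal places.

1.797 mV

Step size: 2.5 V ÷ 2^10 = 2.441 mV.
(0.910 − 0)/0.00244141 = 372.7360; ⌊·⌋ gives code 372.
V_rec = 0 + 372·0.00244141 = 0.90820312 V.
Difference: 0.00179688 V → 1.797 mV.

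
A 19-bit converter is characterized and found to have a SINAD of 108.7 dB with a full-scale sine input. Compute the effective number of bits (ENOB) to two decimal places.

ENOB = (SINAD − 1.76) / 6.02 = (108.7 − 1.76)/6.02 = 17.764.

17.76 bits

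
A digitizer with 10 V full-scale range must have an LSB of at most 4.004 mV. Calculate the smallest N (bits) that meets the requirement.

Number of steps required ≥ 10 V / 4.004 mV = 2497.50.
Need 2^N ≥ 2497.50; 2^11 = 2048, 2^12 = 4096.
Minimum N = 12.

12 bits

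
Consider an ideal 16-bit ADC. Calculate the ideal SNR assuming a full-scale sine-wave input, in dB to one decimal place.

SNR ≈ 6.02·N + 1.76 dB = 6.02·16 + 1.76 = 98.08 dB.

98.1 dB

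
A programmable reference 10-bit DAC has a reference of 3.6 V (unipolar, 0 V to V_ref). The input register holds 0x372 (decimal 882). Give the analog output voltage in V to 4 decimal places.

3.1008 V

LSB = 3.6 V / 2^10 = 3.516 mV.
Code 0x372 = 882 decimal.
V_out = 0 + 882 × 0.00351563 V = 3.10078 V.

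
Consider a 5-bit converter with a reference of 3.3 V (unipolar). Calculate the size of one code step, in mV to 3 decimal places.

103.125 mV

Full-scale span = 3.3 V.
LSB = 3.3 / 2^5 = 3.3 / 32 = 0.103125 V = 103.125 mV.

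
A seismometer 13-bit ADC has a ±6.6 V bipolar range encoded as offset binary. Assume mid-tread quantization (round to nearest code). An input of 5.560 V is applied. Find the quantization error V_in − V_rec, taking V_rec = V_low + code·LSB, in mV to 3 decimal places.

Step size: 13.2 V ÷ 2^13 = 1.611 mV.
(V_in − V_low)/LSB = (5.560 − (−6.6))/0.00161133 = 7546.5697 → code 7547 (round).
Reconstructed: 5.5606934 V.
Difference: -0.000693359 V → -0.693 mV.

-0.693 mV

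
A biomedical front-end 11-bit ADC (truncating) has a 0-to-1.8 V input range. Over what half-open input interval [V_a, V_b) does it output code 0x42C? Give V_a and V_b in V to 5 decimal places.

[0.93867 V, 0.93955 V)

LSB = 1.8/2^11 = 0.879 mV.
Code 0x42C = 1068 decimal.
V_a = V_low + 1068·LSB = 0.938672 V; V_b = V_low + 1069·LSB = 0.939551 V.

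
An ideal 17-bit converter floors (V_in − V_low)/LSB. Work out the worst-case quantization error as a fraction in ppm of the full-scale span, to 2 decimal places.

7.63 ppm

Truncating → worst-case error = 1 LSB = V_FS/2^17, so 1e+06/131072 = 7.62939 ppm of full scale.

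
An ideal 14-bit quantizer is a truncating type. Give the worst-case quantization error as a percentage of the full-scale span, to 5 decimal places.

Truncating → worst-case error = 1 LSB = V_FS/2^14, so 100/16384 = 0.00610352 % of full scale.

0.00610 %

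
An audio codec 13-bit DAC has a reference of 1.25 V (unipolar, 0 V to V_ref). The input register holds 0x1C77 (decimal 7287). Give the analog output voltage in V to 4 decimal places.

LSB = 1.25 V / 2^13 = 152.59 µV.
Code 0x1C77 = 7287 decimal.
V_out = 0 + 7287 × 0.000152588 V = 1.11191 V.

1.1119 V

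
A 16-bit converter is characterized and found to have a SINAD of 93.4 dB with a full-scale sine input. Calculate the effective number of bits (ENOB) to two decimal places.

ENOB = (SINAD − 1.76) / 6.02 = (93.4 − 1.76)/6.02 = 15.223.

15.22 bits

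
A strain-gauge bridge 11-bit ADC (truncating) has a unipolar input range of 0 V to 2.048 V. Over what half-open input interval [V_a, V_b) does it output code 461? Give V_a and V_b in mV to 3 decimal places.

[461.000 mV, 462.000 mV)

LSB = 2.048/2^11 = 1.000 mV.
V_a = V_low + 461·LSB = 0.461 V; V_b = V_low + 462·LSB = 0.462 V.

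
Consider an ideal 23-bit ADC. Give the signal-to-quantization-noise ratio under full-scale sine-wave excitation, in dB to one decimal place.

140.2 dB

SNR ≈ 6.02·N + 1.76 dB = 6.02·23 + 1.76 = 140.22 dB.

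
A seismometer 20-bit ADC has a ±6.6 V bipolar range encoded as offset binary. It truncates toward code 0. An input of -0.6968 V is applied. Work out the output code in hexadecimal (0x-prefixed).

Full-scale span = 13.2 V; LSB = 13.2/2^20 = 12.59 µV.
(-0.6968 − (−6.6)) / 1.25885e-05 = 468935.897 LSBs.
Floor → code 468935.
In hexadecimal (0x-prefixed): 0x727C7.

code 0x727C7 (decimal 468935)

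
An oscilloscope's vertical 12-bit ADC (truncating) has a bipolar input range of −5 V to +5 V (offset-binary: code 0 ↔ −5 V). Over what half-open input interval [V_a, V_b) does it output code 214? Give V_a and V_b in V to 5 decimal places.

LSB = 10/2^12 = 2.441 mV.
V_a = V_low + 214·LSB = -4.47754 V; V_b = V_low + 215·LSB = -4.4751 V.

[-4.47754 V, -4.47510 V)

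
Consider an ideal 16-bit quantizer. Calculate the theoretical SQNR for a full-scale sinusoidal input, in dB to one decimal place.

98.1 dB

SNR ≈ 6.02·N + 1.76 dB = 6.02·16 + 1.76 = 98.08 dB.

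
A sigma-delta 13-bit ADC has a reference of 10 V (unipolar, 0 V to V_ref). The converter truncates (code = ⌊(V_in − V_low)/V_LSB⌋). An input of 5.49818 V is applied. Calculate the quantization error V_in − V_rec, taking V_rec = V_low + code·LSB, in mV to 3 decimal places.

One LSB is 10 V / 8192 = 1.221 mV.
Scaled input = 4504.1091 LSBs, so code = 4504.
Code 4504 maps back to 0 + 4504×0.0012207 V = 5.4980469 V.
Difference: 0.000133125 V → 0.133 mV.

0.133 mV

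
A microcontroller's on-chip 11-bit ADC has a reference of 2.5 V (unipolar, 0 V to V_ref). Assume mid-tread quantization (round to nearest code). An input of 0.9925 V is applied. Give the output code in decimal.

LSB = 2.5 V / 2048 = 1.221 mV.
(0.9925 − 0) / 0.0012207 = 813.056 LSBs.
round(813.056) = 813.

code 813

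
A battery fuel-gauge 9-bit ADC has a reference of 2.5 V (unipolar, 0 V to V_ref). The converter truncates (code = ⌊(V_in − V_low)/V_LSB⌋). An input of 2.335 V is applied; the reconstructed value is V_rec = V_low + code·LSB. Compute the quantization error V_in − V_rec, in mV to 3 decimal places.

1.016 mV

Step size: 2.5 V ÷ 2^9 = 4.883 mV.
Scaled input = 478.2080 LSBs, so code = 478.
V_rec = 0 + 478·0.00488281 = 2.3339844 V.
V_in − V_rec = 0.00101563 V = 1.016 mV.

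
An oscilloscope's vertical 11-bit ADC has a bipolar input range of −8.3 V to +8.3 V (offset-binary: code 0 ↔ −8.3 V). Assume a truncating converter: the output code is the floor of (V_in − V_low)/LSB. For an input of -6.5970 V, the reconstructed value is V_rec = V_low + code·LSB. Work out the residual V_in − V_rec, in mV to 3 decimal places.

0.852 mV

Step size: 16.6 V ÷ 2^11 = 8.105 mV.
(-6.5970 − (−8.3))/0.00810547 = 210.1051; ⌊·⌋ gives code 210.
Reconstructed: -6.5978516 V.
Error = -6.5970 − (−6.5978516) = 0.000851562 V = 0.852 mV.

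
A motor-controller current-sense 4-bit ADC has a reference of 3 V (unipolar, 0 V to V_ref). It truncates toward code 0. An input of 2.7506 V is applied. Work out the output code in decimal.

code 14

Full-scale span = 3 V; LSB = 3/2^4 = 187.500 mV.
(V_in − V_low)/LSB = (2.7506 − 0) / 0.1875 = 14.670.
So the output code is 14.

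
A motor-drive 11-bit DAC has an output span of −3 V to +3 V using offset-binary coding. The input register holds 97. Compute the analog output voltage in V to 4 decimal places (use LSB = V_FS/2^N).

-2.7158 V

LSB = 6 V / 2^11 = 2.930 mV.
V_out = (−3) + 97 × 0.00292969 V = -2.71582 V.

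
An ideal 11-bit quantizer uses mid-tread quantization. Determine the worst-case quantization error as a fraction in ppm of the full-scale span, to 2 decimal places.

Rounding → worst-case error = ½ LSB = V_FS/2^12, so 1e+06/4096 = 244.141 ppm of full scale.

244.14 ppm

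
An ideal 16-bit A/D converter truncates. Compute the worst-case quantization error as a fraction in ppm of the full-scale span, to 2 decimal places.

15.26 ppm

Truncating → worst-case error = 1 LSB = V_FS/2^16, so 1e+06/65536 = 15.2588 ppm of full scale.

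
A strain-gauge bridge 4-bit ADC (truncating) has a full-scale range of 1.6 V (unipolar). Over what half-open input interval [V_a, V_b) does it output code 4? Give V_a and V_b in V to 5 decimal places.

[0.40000 V, 0.50000 V)

LSB = 1.6/2^4 = 100.000 mV.
V_a = V_low + 4·LSB = 0.4 V; V_b = V_low + 5·LSB = 0.5 V.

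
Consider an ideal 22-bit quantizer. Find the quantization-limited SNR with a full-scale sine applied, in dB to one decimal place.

SNR ≈ 6.02·N + 1.76 dB = 6.02·22 + 1.76 = 134.20 dB.

134.2 dB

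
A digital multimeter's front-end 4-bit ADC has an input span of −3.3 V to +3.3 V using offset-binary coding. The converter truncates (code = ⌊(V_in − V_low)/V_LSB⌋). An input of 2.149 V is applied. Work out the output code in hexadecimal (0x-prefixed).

code 0xD (decimal 13)

LSB = 6.6 V / 16 = 412.500 mV.
(V_in − V_low)/LSB = (2.149 − (−3.3)) / 0.4125 = 13.210.
⌊·⌋(13.210) = 13.
In hexadecimal (0x-prefixed): 0xD.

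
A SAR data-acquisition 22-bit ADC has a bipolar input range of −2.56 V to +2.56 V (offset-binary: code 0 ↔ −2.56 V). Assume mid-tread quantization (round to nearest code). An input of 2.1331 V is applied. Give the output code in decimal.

Full-scale span = 5.12 V; LSB = 5.12/2^22 = 1.22 µV.
Input sits at 3844587.520 steps above V_low.
So the output code is 3844588.

code 3844588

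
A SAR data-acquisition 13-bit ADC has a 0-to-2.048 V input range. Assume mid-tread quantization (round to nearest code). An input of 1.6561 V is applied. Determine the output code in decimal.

Full-scale span = 2.048 V; LSB = 2.048/2^13 = 250.00 µV.
(V_in − V_low)/LSB = (1.6561 − 0) / 0.00025 = 6624.400.
Round → code 6624.

code 6624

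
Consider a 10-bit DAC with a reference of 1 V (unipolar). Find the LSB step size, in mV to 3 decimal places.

Full-scale span = 1 V.
LSB = 1 / 2^10 = 1 / 1024 = 0.000976562 V = 0.977 mV.

0.977 mV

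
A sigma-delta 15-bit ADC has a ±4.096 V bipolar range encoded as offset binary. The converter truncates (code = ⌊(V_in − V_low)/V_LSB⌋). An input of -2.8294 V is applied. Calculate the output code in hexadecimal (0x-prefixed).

code 0x13CA (decimal 5066)

Full-scale span = 8.192 V; LSB = 8.192/2^15 = 250.00 µV.
Input sits at 5066.400 steps above V_low.
Floor → code 5066.
In hexadecimal (0x-prefixed): 0x13CA.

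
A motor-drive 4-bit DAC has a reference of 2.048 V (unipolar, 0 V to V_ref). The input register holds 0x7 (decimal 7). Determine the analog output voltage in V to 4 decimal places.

0.8960 V

LSB = 2.048 V / 2^4 = 128.000 mV.
Code 0x7 = 7 decimal.
V_out = 0 + 7 × 0.128 V = 0.896 V.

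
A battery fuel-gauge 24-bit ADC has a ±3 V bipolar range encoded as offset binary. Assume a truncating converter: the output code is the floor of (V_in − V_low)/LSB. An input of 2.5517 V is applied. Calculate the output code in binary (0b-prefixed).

code 0b111011001101111101011110 (decimal 15523678)

Full-scale span = 6 V; LSB = 6/2^24 = 0.36 µV.
(2.5517 − (−3)) / 3.57628e-07 = 15523678.345 LSBs.
⌊·⌋(15523678.345) = 15523678.
In binary (0b-prefixed): 0b111011001101111101011110.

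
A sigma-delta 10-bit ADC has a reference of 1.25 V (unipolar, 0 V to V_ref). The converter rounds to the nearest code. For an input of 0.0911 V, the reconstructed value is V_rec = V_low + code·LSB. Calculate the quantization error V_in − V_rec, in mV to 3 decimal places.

-0.453 mV

LSB = 1.25/2^10 = 1.221 mV.
Scaled input = 74.6291 LSBs, so code = 75.
Code 75 maps back to 0 + 75×0.0012207 V = 0.091552734 V.
V_in − V_rec = -0.000452734 V = -0.453 mV.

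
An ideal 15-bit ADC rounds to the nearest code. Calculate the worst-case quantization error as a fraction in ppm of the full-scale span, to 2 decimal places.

Rounding → worst-case error = ½ LSB = V_FS/2^16, so 1e+06/65536 = 15.2588 ppm of full scale.

15.26 ppm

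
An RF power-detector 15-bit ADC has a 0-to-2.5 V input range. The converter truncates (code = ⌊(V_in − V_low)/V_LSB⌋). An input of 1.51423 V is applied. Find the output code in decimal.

code 19847

Full-scale span = 2.5 V; LSB = 2.5/2^15 = 76.29 µV.
(V_in − V_low)/LSB = (1.51423 − 0) / 7.62939e-05 = 19847.315.
⌊·⌋(19847.315) = 19847.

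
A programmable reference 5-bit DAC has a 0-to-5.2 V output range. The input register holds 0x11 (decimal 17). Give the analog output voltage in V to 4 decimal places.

LSB = 5.2 V / 2^5 = 162.500 mV.
Code 0x11 = 17 decimal.
V_out = 0 + 17 × 0.1625 V = 2.7625 V.

2.7625 V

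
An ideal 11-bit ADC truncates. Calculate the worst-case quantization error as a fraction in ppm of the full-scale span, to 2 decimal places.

Truncating → worst-case error = 1 LSB = V_FS/2^11, so 1e+06/2048 = 488.281 ppm of full scale.

488.28 ppm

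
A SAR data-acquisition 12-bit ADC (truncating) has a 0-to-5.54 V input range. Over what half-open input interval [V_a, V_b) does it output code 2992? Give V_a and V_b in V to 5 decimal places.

LSB = 5.54/2^12 = 1.353 mV.
V_a = V_low + 2992·LSB = 4.0468 V; V_b = V_low + 2993·LSB = 4.04815 V.

[4.04680 V, 4.04815 V)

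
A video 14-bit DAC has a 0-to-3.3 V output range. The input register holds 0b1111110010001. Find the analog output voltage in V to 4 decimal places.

1.6276 V

LSB = 3.3 V / 2^14 = 201.42 µV.
Code 0b1111110010001 = 8081 decimal.
V_out = 0 + 8081 × 0.000201416 V = 1.62764 V.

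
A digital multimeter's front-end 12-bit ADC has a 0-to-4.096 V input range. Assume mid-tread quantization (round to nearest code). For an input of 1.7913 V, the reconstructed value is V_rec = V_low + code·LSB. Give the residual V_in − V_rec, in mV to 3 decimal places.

LSB = 4.096/2^12 = 1.000 mV.
(1.7913 − 0)/0.001 = 1791.3000; round gives code 1791.
Code 1791 maps back to 0 + 1791×0.001 V = 1.791 V.
V_in − V_rec = 0.0003 V = 0.300 mV.

0.300 mV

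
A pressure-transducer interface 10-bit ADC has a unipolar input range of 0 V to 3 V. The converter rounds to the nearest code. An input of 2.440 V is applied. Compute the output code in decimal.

code 833

With 1024 levels over 3 V, one step is 2.930 mV.
(V_in − V_low)/LSB = (2.440 − 0) / 0.00292969 = 832.853.
round(832.853) = 833.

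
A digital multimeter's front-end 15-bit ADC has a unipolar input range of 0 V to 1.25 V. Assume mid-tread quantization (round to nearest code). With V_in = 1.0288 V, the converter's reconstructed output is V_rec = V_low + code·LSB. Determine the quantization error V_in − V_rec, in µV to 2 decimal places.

14.29 µV

LSB = 1.25/2^15 = 38.15 µV.
(V_in − V_low)/LSB = (1.0288 − 0)/3.8147e-05 = 26969.3747 → code 26969 (round).
Code 26969 maps back to 0 + 26969×3.8147e-05 V = 1.0287857 V.
Difference: 1.42944e-05 V → 14.29 µV.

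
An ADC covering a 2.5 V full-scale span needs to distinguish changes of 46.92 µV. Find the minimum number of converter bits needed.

Number of steps required ≥ 2.5 V / 46.92 µV = 53282.18.
Need 2^N ≥ 53282.18; 2^15 = 32768, 2^16 = 65536.
Minimum N = 16.

16 bits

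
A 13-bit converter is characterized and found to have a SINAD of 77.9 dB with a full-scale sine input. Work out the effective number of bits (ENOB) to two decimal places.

ENOB = (SINAD − 1.76) / 6.02 = (77.9 − 1.76)/6.02 = 12.648.

12.65 bits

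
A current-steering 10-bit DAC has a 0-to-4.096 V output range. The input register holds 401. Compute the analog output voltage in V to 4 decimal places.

LSB = 4.096 V / 2^10 = 4.000 mV.
V_out = 0 + 401 × 0.004 V = 1.604 V.

1.6040 V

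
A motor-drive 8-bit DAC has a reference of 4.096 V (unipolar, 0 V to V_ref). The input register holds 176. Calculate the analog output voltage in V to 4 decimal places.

2.8160 V

LSB = 4.096 V / 2^8 = 16.000 mV.
V_out = 0 + 176 × 0.016 V = 2.816 V.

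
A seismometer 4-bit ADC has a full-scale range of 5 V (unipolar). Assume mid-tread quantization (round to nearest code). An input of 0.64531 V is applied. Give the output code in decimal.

code 2

With 16 levels over 5 V, one step is 312.500 mV.
Input sits at 2.065 steps above V_low.
So the output code is 2.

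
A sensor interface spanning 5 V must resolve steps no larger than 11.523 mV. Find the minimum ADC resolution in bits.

9 bits

Number of steps required ≥ 5 V / 11.523 mV = 433.91.
Need 2^N ≥ 433.91; 2^8 = 256, 2^9 = 512.
Minimum N = 9.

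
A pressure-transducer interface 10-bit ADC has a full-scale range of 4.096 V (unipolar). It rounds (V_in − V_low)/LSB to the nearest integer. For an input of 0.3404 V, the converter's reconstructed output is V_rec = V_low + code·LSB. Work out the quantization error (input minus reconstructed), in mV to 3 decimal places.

0.400 mV

One LSB is 4.096 V / 1024 = 4.000 mV.
Scaled input = 85.1000 LSBs, so code = 85.
Code 85 maps back to 0 + 85×0.004 V = 0.34 V.
V_in − V_rec = 0.0004 V = 0.400 mV.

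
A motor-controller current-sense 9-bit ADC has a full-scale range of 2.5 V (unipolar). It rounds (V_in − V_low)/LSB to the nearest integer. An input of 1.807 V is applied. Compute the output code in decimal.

code 370

Full-scale span = 2.5 V; LSB = 2.5/2^9 = 4.883 mV.
(V_in − V_low)/LSB = (1.807 − 0) / 0.00488281 = 370.074.
Round → code 370.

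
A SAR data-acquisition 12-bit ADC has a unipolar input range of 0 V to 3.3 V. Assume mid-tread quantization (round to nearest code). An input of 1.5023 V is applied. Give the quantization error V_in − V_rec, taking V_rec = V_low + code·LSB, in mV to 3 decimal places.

-0.263 mV

LSB = 3.3/2^12 = 0.806 mV.
(1.5023 − 0)/0.000805664 = 1864.6730; round gives code 1865.
Code 1865 maps back to 0 + 1865×0.000805664 V = 1.5025635 V.
V_in − V_rec = -0.000263477 V = -0.263 mV.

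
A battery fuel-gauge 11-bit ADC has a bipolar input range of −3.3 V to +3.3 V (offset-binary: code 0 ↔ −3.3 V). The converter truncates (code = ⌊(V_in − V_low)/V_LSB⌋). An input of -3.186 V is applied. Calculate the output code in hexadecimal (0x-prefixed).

code 0x23 (decimal 35)

Full-scale span = 6.6 V; LSB = 6.6/2^11 = 3.223 mV.
Input sits at 35.375 steps above V_low.
Floor → code 35.
In hexadecimal (0x-prefixed): 0x23.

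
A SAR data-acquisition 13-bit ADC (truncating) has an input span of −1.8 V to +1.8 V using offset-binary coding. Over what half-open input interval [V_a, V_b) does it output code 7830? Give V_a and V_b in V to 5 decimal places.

[1.64092 V, 1.64136 V)

LSB = 3.6/2^13 = 439.45 µV.
V_a = V_low + 7830·LSB = 1.64092 V; V_b = V_low + 7831·LSB = 1.64136 V.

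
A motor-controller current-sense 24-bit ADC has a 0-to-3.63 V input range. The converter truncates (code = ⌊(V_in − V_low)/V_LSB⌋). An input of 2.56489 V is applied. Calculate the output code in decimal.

code 11854466

LSB = 3.63 V / 16777216 = 0.22 µV.
(2.56489 − 0) / 2.16365e-07 = 11854466.542 LSBs.
Floor → code 11854466.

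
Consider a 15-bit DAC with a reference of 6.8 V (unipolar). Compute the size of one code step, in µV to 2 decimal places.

Full-scale span = 6.8 V.
LSB = 6.8 / 2^15 = 6.8 / 32768 = 0.00020752 V = 207.52 µV.

207.52 µV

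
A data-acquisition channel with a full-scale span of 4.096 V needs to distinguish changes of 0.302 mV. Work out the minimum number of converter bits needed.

Number of steps required ≥ 4.096 V / 0.302 mV = 13562.91.
Need 2^N ≥ 13562.91; 2^13 = 8192, 2^14 = 16384.
Minimum N = 14.

14 bits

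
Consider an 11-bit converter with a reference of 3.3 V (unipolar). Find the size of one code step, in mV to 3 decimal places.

Full-scale span = 3.3 V.
LSB = 3.3 / 2^11 = 3.3 / 2048 = 0.00161133 V = 1.611 mV.

1.611 mV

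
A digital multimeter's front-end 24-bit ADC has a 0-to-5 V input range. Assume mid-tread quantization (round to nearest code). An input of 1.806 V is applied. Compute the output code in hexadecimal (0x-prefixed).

LSB = 5 V / 16777216 = 0.30 µV.
(V_in − V_low)/LSB = (1.806 − 0) / 2.98023e-07 = 6059930.419.
round(6059930.419) = 6059930.
In hexadecimal (0x-prefixed): 0x5C779A.

code 0x5C779A (decimal 6059930)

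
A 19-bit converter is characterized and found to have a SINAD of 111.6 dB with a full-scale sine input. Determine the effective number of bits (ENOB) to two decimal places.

18.25 bits

ENOB = (SINAD − 1.76) / 6.02 = (111.6 − 1.76)/6.02 = 18.246.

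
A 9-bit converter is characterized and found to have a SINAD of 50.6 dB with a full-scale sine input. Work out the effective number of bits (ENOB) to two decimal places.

ENOB = (SINAD − 1.76) / 6.02 = (50.6 − 1.76)/6.02 = 8.113.

8.11 bits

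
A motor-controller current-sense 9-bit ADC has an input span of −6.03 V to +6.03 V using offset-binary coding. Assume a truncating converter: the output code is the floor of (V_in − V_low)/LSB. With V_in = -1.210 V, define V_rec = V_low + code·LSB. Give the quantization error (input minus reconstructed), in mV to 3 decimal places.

14.844 mV

LSB = 12.06/2^9 = 23.555 mV.
(-1.210 − (−6.03))/0.0235547 = 204.6302; ⌊·⌋ gives code 204.
V_rec = (−6.03) + 204·0.0235547 = -1.2248438 V.
Error = -1.210 − (−1.2248438) = 0.0148437 V = 14.844 mV.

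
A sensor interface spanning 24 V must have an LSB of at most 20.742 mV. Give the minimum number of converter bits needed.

11 bits

Number of steps required ≥ 24 V / 20.742 mV = 1157.07.
Need 2^N ≥ 1157.07; 2^10 = 1024, 2^11 = 2048.
Minimum N = 11.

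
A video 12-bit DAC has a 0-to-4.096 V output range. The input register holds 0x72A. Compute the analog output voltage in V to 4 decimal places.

LSB = 4.096 V / 2^12 = 1.000 mV.
Code 0x72A = 1834 decimal.
V_out = 0 + 1834 × 0.001 V = 1.834 V.

1.8340 V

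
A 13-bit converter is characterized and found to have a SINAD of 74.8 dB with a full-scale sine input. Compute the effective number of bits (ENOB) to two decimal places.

ENOB = (SINAD − 1.76) / 6.02 = (74.8 − 1.76)/6.02 = 12.133.

12.13 bits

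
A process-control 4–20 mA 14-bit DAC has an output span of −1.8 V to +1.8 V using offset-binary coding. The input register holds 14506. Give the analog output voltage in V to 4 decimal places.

1.3874 V

LSB = 3.6 V / 2^14 = 219.73 µV.
V_out = (−1.8) + 14506 × 0.000219727 V = 1.38735 V.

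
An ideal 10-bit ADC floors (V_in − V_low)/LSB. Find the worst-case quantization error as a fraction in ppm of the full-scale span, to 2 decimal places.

976.56 ppm

Truncating → worst-case error = 1 LSB = V_FS/2^10, so 1e+06/1024 = 976.562 ppm of full scale.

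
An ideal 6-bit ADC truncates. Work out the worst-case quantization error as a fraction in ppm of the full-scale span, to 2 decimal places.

Truncating → worst-case error = 1 LSB = V_FS/2^6, so 1e+06/64 = 15625 ppm of full scale.

15625.00 ppm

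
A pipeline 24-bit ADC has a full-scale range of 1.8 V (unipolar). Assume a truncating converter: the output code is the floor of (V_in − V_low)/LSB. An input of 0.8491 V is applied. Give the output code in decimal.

LSB = 1.8 V / 16777216 = 0.11 µV.
(V_in − V_low)/LSB = (0.8491 − 0) / 1.07288e-07 = 7914185.614.
Floor → code 7914185.

code 7914185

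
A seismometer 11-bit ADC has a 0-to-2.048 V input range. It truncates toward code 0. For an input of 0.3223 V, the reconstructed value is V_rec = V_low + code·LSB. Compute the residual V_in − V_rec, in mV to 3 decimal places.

LSB = 2.048/2^11 = 1.000 mV.
(0.3223 − 0)/0.001 = 322.3000; ⌊·⌋ gives code 322.
Reconstructed: 0.322 V.
Difference: 0.0003 V → 0.300 mV.

0.300 mV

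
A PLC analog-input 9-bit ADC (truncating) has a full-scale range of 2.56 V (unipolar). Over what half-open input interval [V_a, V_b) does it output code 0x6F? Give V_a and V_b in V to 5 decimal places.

[0.55500 V, 0.56000 V)

LSB = 2.56/2^9 = 5.000 mV.
Code 0x6F = 111 decimal.
V_a = V_low + 111·LSB = 0.555 V; V_b = V_low + 112·LSB = 0.56 V.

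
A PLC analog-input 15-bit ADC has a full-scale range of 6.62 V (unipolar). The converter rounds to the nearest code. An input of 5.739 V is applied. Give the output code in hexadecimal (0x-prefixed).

code 0x6EF7 (decimal 28407)

Full-scale span = 6.62 V; LSB = 6.62/2^15 = 202.03 µV.
Input sits at 28407.183 steps above V_low.
So the output code is 28407.
In hexadecimal (0x-prefixed): 0x6EF7.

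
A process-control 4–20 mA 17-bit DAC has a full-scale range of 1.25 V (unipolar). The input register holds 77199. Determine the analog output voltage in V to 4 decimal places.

LSB = 1.25 V / 2^17 = 9.54 µV.
V_out = 0 + 77199 × 9.53674e-06 V = 0.736227 V.

0.7362 V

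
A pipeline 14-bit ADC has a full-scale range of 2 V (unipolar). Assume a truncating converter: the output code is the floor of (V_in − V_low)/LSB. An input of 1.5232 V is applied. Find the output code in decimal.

LSB = 2 V / 16384 = 122.07 µV.
(V_in − V_low)/LSB = (1.5232 − 0) / 0.00012207 = 12478.054.
⌊·⌋(12478.054) = 12478.

code 12478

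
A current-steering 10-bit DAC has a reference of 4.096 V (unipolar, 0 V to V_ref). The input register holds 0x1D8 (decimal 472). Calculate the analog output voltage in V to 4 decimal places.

LSB = 4.096 V / 2^10 = 4.000 mV.
Code 0x1D8 = 472 decimal.
V_out = 0 + 472 × 0.004 V = 1.888 V.

1.8880 V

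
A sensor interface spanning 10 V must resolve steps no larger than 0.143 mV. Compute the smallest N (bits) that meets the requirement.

Number of steps required ≥ 10 V / 0.143 mV = 69930.07.
Need 2^N ≥ 69930.07; 2^16 = 65536, 2^17 = 131072.
Minimum N = 17.

17 bits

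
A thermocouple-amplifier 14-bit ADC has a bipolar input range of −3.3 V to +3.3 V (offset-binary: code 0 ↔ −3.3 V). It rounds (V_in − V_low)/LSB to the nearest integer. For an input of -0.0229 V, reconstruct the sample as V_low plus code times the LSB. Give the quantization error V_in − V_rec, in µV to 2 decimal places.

Step size: 6.6 V ÷ 2^14 = 402.83 µV.
Scaled input = 8135.1525 LSBs, so code = 8135.
Code 8135 maps back to (−3.3) + 8135×0.000402832 V = -0.022961426 V.
Error = -0.0229 − (−0.022961426) = 6.14258e-05 V = 61.43 µV.

61.43 µV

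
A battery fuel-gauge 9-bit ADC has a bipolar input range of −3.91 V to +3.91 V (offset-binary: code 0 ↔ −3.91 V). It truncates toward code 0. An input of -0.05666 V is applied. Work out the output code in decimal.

LSB = 7.82 V / 512 = 15.273 mV.
(-0.05666 − (−3.91)) / 0.0152734 = 252.290 LSBs.
So the output code is 252.

code 252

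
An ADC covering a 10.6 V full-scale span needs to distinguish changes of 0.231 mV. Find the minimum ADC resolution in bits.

16 bits

Number of steps required ≥ 10.6 V / 0.231 mV = 45887.45.
Need 2^N ≥ 45887.45; 2^15 = 32768, 2^16 = 65536.
Minimum N = 16.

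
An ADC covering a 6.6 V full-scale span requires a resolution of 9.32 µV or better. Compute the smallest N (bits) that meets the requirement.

20 bits

Number of steps required ≥ 6.6 V / 9.32 µV = 708154.51.
Need 2^N ≥ 708154.51; 2^19 = 524288, 2^20 = 1048576.
Minimum N = 20.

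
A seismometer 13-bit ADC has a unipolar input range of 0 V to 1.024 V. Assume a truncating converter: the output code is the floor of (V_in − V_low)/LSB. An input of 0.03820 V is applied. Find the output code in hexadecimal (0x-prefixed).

With 8192 levels over 1.024 V, one step is 125.00 µV.
(0.03820 − 0) / 0.000125 = 305.600 LSBs.
⌊·⌋(305.600) = 305.
In hexadecimal (0x-prefixed): 0x131.

code 0x131 (decimal 305)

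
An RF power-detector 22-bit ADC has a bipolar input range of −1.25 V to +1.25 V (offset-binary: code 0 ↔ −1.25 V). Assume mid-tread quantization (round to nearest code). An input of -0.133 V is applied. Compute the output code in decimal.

Full-scale span = 2.5 V; LSB = 2.5/2^22 = 0.60 µV.
(V_in − V_low)/LSB = (-0.133 − (−1.25)) / 5.96046e-07 = 1874015.027.
round(1874015.027) = 1874015.

code 1874015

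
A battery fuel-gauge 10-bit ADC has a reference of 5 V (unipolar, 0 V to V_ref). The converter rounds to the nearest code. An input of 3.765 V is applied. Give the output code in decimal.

code 771

Full-scale span = 5 V; LSB = 5/2^10 = 4.883 mV.
Input sits at 771.072 steps above V_low.
So the output code is 771.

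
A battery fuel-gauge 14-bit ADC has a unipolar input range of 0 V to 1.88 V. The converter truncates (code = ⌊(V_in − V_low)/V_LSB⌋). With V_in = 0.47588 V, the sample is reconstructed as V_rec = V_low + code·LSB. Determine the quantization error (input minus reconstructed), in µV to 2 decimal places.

27.95 µV

One LSB is 1.88 V / 16384 = 114.75 µV.
(0.47588 − 0)/0.000114746 = 4147.2436; ⌊·⌋ gives code 4147.
V_rec = 0 + 4147·0.000114746 = 0.47585205 V.
Error = 0.47588 − 0.47585205 = 2.79492e-05 V = 27.95 µV.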